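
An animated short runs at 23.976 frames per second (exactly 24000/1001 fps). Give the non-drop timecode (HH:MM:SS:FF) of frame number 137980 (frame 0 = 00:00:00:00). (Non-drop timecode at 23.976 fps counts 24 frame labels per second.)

01:35:49:04

137980 ÷ 24 = 5749 full seconds, remainder 4 frames.
5749 s = 1 h 35 min 49 s.
Timecode: 01:35:49:04.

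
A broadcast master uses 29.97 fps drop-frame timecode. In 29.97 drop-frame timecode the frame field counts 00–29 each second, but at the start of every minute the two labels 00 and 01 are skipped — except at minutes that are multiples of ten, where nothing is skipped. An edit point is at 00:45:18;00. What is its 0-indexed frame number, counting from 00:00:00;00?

As if non-drop at 30 labels/s: (0 × 3600 + 45 × 60 + 18) × 30 + 0 = 81540.
Minute boundaries passed: 45; those not divisible by 10: 45 − 4 = 41; dropped labels = 2 × 41 = 82.
Actual frame index = 81540 − 82 = 81458.

81458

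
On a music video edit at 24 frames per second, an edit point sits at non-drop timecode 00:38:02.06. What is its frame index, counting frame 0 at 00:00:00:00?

frame 54774

Total seconds to the label: (0 × 3600 + 38 × 60 + 2) = 2282.
Frame index = 2282 × 24 + 6 = 54774.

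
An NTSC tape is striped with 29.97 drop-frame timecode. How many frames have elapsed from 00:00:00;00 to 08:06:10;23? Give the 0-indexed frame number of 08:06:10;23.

874247

As if non-drop at 30 labels/s: (8 × 3600 + 6 × 60 + 10) × 30 + 23 = 875123.
Minute boundaries passed: 486; those not divisible by 10: 486 − 48 = 438; dropped labels = 2 × 438 = 876.
Actual frame index = 875123 − 876 = 874247.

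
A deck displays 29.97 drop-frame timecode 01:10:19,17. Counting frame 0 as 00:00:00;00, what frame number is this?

Complete 10-minute blocks: 7, each 17982 frames → 125874.
Remaining 0 whole minutes in the current block: 0 frames.
Within the current minute: 19 × 30 + 17 = 587. Total = 125874 + 0 + 587 = 126461.

126461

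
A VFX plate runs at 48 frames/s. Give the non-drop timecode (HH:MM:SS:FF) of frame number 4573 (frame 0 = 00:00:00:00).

4573 ÷ 48 = 95 full seconds, remainder 13 frames.
95 s = 0 h 1 min 35 s.
Timecode: 00:01:35:13.

00:01:35:13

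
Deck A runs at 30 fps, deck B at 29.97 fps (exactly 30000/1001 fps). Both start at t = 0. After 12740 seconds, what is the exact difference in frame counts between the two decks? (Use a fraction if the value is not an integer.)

A emits 30 × 12740 = 382200 frames; B emits 30000/1001 × 12740 = 4200000/11.
Difference = 4200/11 frames (≈ 381.8182); B is behind A.

4200/11 frames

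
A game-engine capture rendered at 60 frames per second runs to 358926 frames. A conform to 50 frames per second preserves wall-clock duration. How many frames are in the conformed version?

299105 frames

Target frames = source frames × (target rate / source rate) = 358926 × (50)/(60) = 358926 × 5/6 = 299105.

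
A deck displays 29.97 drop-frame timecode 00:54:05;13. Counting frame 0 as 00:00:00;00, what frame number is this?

97265

Complete 10-minute blocks: 5, each 17982 frames → 89910.
Remaining 4 whole minutes in the current block: 1800 + 3 × 1798 = 7194 frames.
Within the current minute: 5 × 30 + 13 − 2 = 161 (labels ;00/;01 skipped at this minute). Total = 89910 + 7194 + 161 = 97265.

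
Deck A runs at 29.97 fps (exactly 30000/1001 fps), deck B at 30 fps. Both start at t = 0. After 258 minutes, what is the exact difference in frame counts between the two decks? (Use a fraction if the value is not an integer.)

464400/1001 frames

258 min = 15480 s.
A emits 30000/1001 × 15480 = 464400000/1001 frames; B emits 30 × 15480 = 464400.
Difference = 464400/1001 frames (≈ 463.9361); B is ahead of A.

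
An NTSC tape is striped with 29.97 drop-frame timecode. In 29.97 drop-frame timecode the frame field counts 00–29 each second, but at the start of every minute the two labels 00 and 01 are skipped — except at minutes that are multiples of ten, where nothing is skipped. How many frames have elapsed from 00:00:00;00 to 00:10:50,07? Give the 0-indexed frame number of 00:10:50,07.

19489

Complete 10-minute blocks: 1, each 17982 frames → 17982.
Remaining 0 whole minutes in the current block: 0 frames.
Within the current minute: 50 × 30 + 7 = 1507. Total = 17982 + 0 + 1507 = 19489.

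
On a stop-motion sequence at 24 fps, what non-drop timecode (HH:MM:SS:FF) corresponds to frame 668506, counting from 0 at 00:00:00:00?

668506 ÷ 24 = 27854 full seconds, remainder 10 frames.
27854 s = 7 h 44 min 14 s.
Timecode: 07:44:14:10.

07:44:14:10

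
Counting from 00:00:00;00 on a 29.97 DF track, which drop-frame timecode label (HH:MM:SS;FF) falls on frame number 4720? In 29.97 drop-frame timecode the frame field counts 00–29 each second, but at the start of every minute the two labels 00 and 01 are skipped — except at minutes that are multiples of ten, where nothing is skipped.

00:02:37;14

Ten DF minutes hold 17982 frames, so frame 4720 lies in block 0 (frames 0–17981) with 4720 frames into that block.
The block's first minute is 1800 frames and the rest 1798 each; 4720 frames reaches minute 2, so 0 × 18 + 2 × 2 = 4 labels have been skipped so far.
Adding those back, label number 4720 + 4 = 4724 at 30 labels/s is 157 s + 14 f = 0 h 2 min 37 s frame 14, i.e. 00:02:37;14.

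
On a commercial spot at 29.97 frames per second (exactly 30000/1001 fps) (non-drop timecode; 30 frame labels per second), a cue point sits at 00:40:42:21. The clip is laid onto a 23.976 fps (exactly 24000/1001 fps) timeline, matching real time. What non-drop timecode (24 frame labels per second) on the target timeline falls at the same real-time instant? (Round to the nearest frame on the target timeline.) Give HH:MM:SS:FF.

00:40:42:17

Source frame index: (0×3600 + 40×60 + 42) × 30 + 21 = 73281.
Real time: 73281 / (30000/1001) = 24451427/10000 s.
Target frame: (24451427/10000) × (24000/1001) = 293124/5 ≈ 58624.800 → 58625.
At 24 labels/s: frame 58625 → 00:40:42:17.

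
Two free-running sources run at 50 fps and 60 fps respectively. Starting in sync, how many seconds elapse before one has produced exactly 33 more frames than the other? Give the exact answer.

The gap grows by |60 − 50| = 10 frames per second.
Time for a 33-frame gap: 33 ÷ (10) = 3.3 s.

3.3 seconds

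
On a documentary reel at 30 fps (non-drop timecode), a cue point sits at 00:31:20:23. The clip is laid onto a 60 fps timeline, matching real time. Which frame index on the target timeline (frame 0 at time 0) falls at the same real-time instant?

Source frame index: (0×3600 + 31×60 + 20) × 30 + 23 = 56423.
Real time: 56423 / (30) = 56423/30 s.
Target frame: (56423/30) × (60) = 112846.

frame 112846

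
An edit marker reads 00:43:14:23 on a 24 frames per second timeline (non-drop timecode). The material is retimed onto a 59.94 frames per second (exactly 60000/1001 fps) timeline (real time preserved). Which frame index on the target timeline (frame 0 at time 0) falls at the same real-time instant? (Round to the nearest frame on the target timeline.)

Source frame index: (0×3600 + 43×60 + 14) × 24 + 23 = 62279.
Real time: 62279 / (24) = 62279/24 s.
Target frame: (62279/24) × (60000/1001) = 22242500/143 ≈ 155541.958 → 155542.

frame 155542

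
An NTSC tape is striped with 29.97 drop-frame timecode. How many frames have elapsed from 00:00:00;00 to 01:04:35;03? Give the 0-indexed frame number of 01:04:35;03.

As if non-drop at 30 labels/s: (1 × 3600 + 4 × 60 + 35) × 30 + 3 = 116253.
Minute boundaries passed: 64; those not divisible by 10: 64 − 6 = 58; dropped labels = 2 × 58 = 116.
Actual frame index = 116253 − 116 = 116137.

116137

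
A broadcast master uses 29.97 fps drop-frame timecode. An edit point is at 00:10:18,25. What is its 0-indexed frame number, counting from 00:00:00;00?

18547

As if non-drop at 30 labels/s: (0 × 3600 + 10 × 60 + 18) × 30 + 25 = 18565.
Minute boundaries passed: 10; those not divisible by 10: 10 − 1 = 9; dropped labels = 2 × 9 = 18.
Actual frame index = 18565 − 18 = 18547.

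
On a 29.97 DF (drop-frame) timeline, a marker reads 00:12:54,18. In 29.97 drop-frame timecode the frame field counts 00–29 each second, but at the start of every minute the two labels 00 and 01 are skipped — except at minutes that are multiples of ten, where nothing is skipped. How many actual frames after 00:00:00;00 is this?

Complete 10-minute blocks: 1, each 17982 frames → 17982.
Remaining 2 whole minutes in the current block: 1800 + 1 × 1798 = 3598 frames.
Within the current minute: 54 × 30 + 18 − 2 = 1636 (labels ;00/;01 skipped at this minute). Total = 17982 + 3598 + 1636 = 23216.

23216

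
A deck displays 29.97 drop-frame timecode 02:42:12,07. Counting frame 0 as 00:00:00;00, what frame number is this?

291675

Complete 10-minute blocks: 16, each 17982 frames → 287712.
Remaining 2 whole minutes in the current block: 1800 + 1 × 1798 = 3598 frames.
Within the current minute: 12 × 30 + 7 − 2 = 365 (labels ;00/;01 skipped at this minute). Total = 287712 + 3598 + 365 = 291675.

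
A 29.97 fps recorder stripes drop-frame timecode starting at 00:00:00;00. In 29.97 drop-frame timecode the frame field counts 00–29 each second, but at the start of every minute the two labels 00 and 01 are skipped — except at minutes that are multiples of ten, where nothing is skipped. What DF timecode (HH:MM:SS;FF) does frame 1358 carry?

Each 10-minute DF block holds 10 × 60 × 30 − 9 × 2 = 17982 frames. 1358 ÷ 17982 → 0 full blocks, remainder 1358.
Within the partial block the first minute is 1800 frames and each further minute 1798, so 0 further minute boundaries passed. Total skipped labels = 18 × 0 + 2 × 0 = 0.
Non-drop label index = 1358 + 0 = 1358; at 30 labels/s that is 00:00:45:08, i.e. DF 00:00:45;08.

00:00:45;08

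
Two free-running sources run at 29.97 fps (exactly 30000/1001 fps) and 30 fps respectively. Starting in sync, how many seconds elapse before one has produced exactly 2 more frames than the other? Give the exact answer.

1001/15 seconds

The gap grows by |30 − 30000/1001| = 30/1001 frames per second.
Time for a 2-frame gap: 2 ÷ (30/1001) = 1001/15 s.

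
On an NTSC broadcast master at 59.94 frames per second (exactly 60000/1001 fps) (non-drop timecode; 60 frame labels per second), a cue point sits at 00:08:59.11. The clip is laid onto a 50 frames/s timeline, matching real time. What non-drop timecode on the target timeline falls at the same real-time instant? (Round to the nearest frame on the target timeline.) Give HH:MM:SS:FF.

00:08:59:36

Source frame index: (0×3600 + 8×60 + 59) × 60 + 11 = 32351.
Real time: 32351 / (60000/1001) = 32383351/60000 s.
Target frame: (32383351/60000) × (50) = 32383351/1200 ≈ 26986.126 → 26986.
At 50 labels/s: frame 26986 → 00:08:59:36.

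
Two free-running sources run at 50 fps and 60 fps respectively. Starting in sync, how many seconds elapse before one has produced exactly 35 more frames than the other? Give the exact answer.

The gap grows by |60 − 50| = 10 frames per second.
Time for a 35-frame gap: 35 ÷ (10) = 3.5 s.

3.5 seconds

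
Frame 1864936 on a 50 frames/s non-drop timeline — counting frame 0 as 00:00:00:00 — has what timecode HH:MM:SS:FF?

1864936 ÷ 50 = 37298 full seconds, remainder 36 frames.
37298 s = 10 h 21 min 38 s.
Timecode: 10:21:38:36.

10:21:38:36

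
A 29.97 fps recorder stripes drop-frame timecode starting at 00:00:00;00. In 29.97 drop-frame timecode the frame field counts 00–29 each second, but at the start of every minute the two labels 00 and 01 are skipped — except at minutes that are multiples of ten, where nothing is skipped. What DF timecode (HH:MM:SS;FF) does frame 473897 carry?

Ten DF minutes hold 17982 frames, so frame 473897 lies in block 26 (frames 467532–485513) with 6365 frames into that block.
The block's first minute is 1800 frames and the rest 1798 each; 6365 frames reaches minute 3, so 26 × 18 + 3 × 2 = 474 labels have been skipped so far.
Adding those back, label number 473897 + 474 = 474371 at 30 labels/s is 15812 s + 11 f = 4 h 23 min 32 s frame 11, i.e. 04:23:32;11.

04:23:32;11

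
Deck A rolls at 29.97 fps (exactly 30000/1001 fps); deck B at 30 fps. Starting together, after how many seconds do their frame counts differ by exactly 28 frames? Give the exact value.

The gap grows by |30 − 30000/1001| = 30/1001 frames per second.
Time for a 28-frame gap: 28 ÷ (30/1001) = 14014/15 s.

14014/15 seconds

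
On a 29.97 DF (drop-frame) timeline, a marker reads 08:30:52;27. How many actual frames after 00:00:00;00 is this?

As if non-drop at 30 labels/s: (8 × 3600 + 30 × 60 + 52) × 30 + 27 = 919587.
Minute boundaries passed: 510; those not divisible by 10: 510 − 51 = 459; dropped labels = 2 × 459 = 918.
Actual frame index = 919587 − 918 = 918669.

918669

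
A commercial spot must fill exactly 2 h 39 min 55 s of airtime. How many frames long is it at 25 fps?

2 h 39 min 55 s = 9595 s.
Frames = 9595 × 25 = 239875.

239875 frames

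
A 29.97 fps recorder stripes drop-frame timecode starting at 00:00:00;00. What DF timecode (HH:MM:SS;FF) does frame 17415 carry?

00:09:41;03

Ten DF minutes hold 17982 frames, so frame 17415 lies in block 0 (frames 0–17981) with 17415 frames into that block.
The block's first minute is 1800 frames and the rest 1798 each; 17415 frames reaches minute 9, so 0 × 18 + 9 × 2 = 18 labels have been skipped so far.
Adding those back, label number 17415 + 18 = 17433 at 30 labels/s is 581 s + 3 f = 0 h 9 min 41 s frame 3, i.e. 00:09:41;03.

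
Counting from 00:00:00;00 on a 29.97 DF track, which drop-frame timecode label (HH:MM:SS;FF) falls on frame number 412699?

Each 10-minute DF block holds 10 × 60 × 30 − 9 × 2 = 17982 frames. 412699 ÷ 17982 → 22 full blocks, remainder 17095.
Within the partial block the first minute is 1800 frames and each further minute 1798, so 9 further minute boundaries passed. Total skipped labels = 18 × 22 + 2 × 9 = 414.
Non-drop label index = 412699 + 414 = 413113; at 30 labels/s that is 03:49:30:13, i.e. DF 03:49:30;13.

03:49:30;13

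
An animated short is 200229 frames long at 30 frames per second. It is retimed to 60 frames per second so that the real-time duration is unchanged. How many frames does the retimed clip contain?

400458 frames

Target frames = source frames × (target rate / source rate) = 200229 × (60)/(30) = 200229 × 2 = 400458.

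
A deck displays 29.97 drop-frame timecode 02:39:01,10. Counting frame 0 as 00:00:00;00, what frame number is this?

As if non-drop at 30 labels/s: (2 × 3600 + 39 × 60 + 1) × 30 + 10 = 286240.
Minute boundaries passed: 159; those not divisible by 10: 159 − 15 = 144; dropped labels = 2 × 144 = 288.
Actual frame index = 286240 − 288 = 285952.

285952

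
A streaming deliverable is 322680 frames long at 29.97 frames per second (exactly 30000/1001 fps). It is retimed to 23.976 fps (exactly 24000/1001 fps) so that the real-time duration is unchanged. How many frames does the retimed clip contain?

Target frames = source frames × (target rate / source rate) = 322680 × (24000/1001)/(30000/1001) = 322680 × 4/5 = 258144.

258144 frames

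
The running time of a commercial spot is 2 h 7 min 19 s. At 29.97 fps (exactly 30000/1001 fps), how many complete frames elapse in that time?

228941 frames

2 h 7 min 19 s = 7639 s.
Frames = 7639 × 30000/1001 = 229170000/1001 ≈ 228941.0589.
Complete frames: 228941.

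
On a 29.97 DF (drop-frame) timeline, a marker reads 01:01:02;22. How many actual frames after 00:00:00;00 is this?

109772

As if non-drop at 30 labels/s: (1 × 3600 + 1 × 60 + 2) × 30 + 22 = 109882.
Minute boundaries passed: 61; those not divisible by 10: 61 − 6 = 55; dropped labels = 2 × 55 = 110.
Actual frame index = 109882 − 110 = 109772.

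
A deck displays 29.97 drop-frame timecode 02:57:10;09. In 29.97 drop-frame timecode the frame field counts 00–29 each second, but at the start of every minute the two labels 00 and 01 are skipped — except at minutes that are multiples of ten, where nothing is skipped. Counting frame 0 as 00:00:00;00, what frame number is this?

318589

Complete 10-minute blocks: 17, each 17982 frames → 305694.
Remaining 7 whole minutes in the current block: 1800 + 6 × 1798 = 12588 frames.
Within the current minute: 10 × 30 + 9 − 2 = 307 (labels ;00/;01 skipped at this minute). Total = 305694 + 12588 + 307 = 318589.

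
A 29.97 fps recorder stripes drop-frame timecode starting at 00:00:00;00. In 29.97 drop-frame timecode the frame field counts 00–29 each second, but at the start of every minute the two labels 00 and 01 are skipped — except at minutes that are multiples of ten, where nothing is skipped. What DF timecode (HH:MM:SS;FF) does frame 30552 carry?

00:16:59;12

Each 10-minute DF block holds 10 × 60 × 30 − 9 × 2 = 17982 frames. 30552 ÷ 17982 → 1 full block, remainder 12570.
Within the partial block the first minute is 1800 frames and each further minute 1798, so 6 further minute boundaries passed. Total skipped labels = 18 × 1 + 2 × 6 = 30.
Non-drop label index = 30552 + 30 = 30582; at 30 labels/s that is 00:16:59:12, i.e. DF 00:16:59;12.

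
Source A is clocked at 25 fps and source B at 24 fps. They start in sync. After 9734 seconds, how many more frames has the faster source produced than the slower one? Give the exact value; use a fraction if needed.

9734 frames

A emits 25 × 9734 = 243350 frames; B emits 24 × 9734 = 233616.
Difference = 9734 frames; B is behind A.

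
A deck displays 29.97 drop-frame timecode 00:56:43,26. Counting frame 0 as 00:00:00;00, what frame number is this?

As if non-drop at 30 labels/s: (0 × 3600 + 56 × 60 + 43) × 30 + 26 = 102116.
Minute boundaries passed: 56; those not divisible by 10: 56 − 5 = 51; dropped labels = 2 × 51 = 102.
Actual frame index = 102116 − 102 = 102014.

102014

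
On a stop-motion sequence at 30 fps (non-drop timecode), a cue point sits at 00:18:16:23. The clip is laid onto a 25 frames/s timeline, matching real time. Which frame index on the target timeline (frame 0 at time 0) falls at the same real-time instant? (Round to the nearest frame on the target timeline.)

Source frame index: (0×3600 + 18×60 + 16) × 30 + 23 = 32903.
Real time: 32903 / (30) = 32903/30 s.
Target frame: (32903/30) × (25) = 164515/6 ≈ 27419.167 → 27419.

frame 27419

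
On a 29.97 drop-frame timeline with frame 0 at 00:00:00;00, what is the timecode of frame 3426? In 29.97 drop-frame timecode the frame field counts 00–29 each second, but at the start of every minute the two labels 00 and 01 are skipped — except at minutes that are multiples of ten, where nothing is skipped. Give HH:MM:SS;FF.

Ten DF minutes hold 17982 frames, so frame 3426 lies in block 0 (frames 0–17981) with 3426 frames into that block.
The block's first minute is 1800 frames and the rest 1798 each; 3426 frames reaches minute 1, so 0 × 18 + 1 × 2 = 2 labels have been skipped so far.
Adding those back, label number 3426 + 2 = 3428 at 30 labels/s is 114 s + 8 f = 0 h 1 min 54 s frame 8, i.e. 00:01:54;08.

00:01:54;08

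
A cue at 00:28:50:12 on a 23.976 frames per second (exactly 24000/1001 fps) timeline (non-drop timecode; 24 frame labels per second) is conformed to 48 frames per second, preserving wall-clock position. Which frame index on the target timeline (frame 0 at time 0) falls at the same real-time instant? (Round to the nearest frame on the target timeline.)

Source frame index: (0×3600 + 28×60 + 50) × 24 + 12 = 41532.
Real time: 41532 / (24000/1001) = 3464461/2000 s.
Target frame: (3464461/2000) × (48) = 10393383/125 ≈ 83147.064 → 83147.

frame 83147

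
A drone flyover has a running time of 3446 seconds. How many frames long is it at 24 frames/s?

Frames = 3446 × 24 = 82704.

82704 frames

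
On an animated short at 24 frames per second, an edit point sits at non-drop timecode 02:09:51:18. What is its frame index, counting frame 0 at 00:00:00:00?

Total seconds to the label: (2 × 3600 + 9 × 60 + 51) = 7791.
Frame index = 7791 × 24 + 18 = 187002.

187002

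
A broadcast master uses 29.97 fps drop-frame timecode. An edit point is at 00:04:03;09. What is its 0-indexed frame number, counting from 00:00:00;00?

As if non-drop at 30 labels/s: (0 × 3600 + 4 × 60 + 3) × 30 + 9 = 7299.
Minute boundaries passed: 4; those not divisible by 10: 4 − 0 = 4; dropped labels = 2 × 4 = 8.
Actual frame index = 7299 − 8 = 7291.

7291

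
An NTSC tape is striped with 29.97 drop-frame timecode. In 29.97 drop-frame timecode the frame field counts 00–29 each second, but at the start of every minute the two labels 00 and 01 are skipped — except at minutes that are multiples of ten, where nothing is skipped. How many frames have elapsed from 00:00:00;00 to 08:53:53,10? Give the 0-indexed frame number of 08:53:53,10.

As if non-drop at 30 labels/s: (8 × 3600 + 53 × 60 + 53) × 30 + 10 = 961000.
Minute boundaries passed: 533; those not divisible by 10: 533 − 53 = 480; dropped labels = 2 × 480 = 960.
Actual frame index = 961000 − 960 = 960040.

960040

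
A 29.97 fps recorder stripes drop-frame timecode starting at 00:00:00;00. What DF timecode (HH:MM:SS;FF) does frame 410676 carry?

03:48:22;28

Ten DF minutes hold 17982 frames, so frame 410676 lies in block 22 (frames 395604–413585) with 15072 frames into that block.
The block's first minute is 1800 frames and the rest 1798 each; 15072 frames reaches minute 8, so 22 × 18 + 8 × 2 = 412 labels have been skipped so far.
Adding those back, label number 410676 + 412 = 411088 at 30 labels/s is 13702 s + 28 f = 3 h 48 min 22 s frame 28, i.e. 03:48:22;28.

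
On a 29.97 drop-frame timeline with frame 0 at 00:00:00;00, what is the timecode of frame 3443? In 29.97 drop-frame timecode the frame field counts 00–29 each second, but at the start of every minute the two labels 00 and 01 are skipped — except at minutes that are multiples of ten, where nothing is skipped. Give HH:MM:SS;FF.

Ten DF minutes hold 17982 frames, so frame 3443 lies in block 0 (frames 0–17981) with 3443 frames into that block.
The block's first minute is 1800 frames and the rest 1798 each; 3443 frames reaches minute 1, so 0 × 18 + 1 × 2 = 2 labels have been skipped so far.
Adding those back, label number 3443 + 2 = 3445 at 30 labels/s is 114 s + 25 f = 0 h 1 min 54 s frame 25, i.e. 00:01:54;25.

00:01:54;25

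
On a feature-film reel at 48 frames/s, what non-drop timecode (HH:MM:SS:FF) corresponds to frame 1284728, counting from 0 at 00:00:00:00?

1284728 ÷ 48 = 26765 full seconds, remainder 8 frames.
26765 s = 7 h 26 min 5 s.
Timecode: 07:26:05:08.

07:26:05:08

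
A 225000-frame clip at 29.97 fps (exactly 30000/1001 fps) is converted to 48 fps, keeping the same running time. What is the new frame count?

360360 frames

Target frames = source frames × (target rate / source rate) = 225000 × (48)/(30000/1001) = 225000 × 1001/625 = 360360.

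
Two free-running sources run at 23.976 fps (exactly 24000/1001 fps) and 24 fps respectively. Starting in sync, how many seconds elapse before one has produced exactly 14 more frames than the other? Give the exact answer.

7007/12 seconds

The gap grows by |24 − 24000/1001| = 24/1001 frames per second.
Time for a 14-frame gap: 14 ÷ (24/1001) = 7007/12 s.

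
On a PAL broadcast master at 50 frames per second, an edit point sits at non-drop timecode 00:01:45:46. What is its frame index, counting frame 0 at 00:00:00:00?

Total seconds to the label: (0 × 3600 + 1 × 60 + 45) = 105.
Frame index = 105 × 50 + 46 = 5296.

frame 5296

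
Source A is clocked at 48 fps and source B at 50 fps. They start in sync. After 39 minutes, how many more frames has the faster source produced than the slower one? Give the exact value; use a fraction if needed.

4680 frames

39 min = 2340 s.
A emits 48 × 2340 = 112320 frames; B emits 50 × 2340 = 117000.
Difference = 4680 frames; B is ahead of A.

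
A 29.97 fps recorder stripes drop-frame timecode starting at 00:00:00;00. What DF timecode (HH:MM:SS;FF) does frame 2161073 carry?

20:01:47;25

Ten DF minutes hold 17982 frames, so frame 2161073 lies in block 120 (frames 2157840–2175821) with 3233 frames into that block.
The block's first minute is 1800 frames and the rest 1798 each; 3233 frames reaches minute 1, so 120 × 18 + 1 × 2 = 2162 labels have been skipped so far.
Adding those back, label number 2161073 + 2162 = 2163235 at 30 labels/s is 72107 s + 25 f = 20 h 1 min 47 s frame 25, i.e. 20:01:47;25.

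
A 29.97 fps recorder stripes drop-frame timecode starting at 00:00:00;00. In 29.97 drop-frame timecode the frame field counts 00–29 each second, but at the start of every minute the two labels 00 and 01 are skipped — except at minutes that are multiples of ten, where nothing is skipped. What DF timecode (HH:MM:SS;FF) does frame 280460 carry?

02:35:58;00

Each 10-minute DF block holds 10 × 60 × 30 − 9 × 2 = 17982 frames. 280460 ÷ 17982 → 15 full blocks, remainder 10730.
Within the partial block the first minute is 1800 frames and each further minute 1798, so 5 further minute boundaries passed. Total skipped labels = 18 × 15 + 2 × 5 = 280.
Non-drop label index = 280460 + 280 = 280740; at 30 labels/s that is 02:35:58:00, i.e. DF 02:35:58;00.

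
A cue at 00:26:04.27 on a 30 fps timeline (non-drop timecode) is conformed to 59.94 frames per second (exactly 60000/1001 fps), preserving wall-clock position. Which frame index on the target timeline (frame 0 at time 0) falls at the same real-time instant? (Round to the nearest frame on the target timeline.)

frame 93800

Source frame index: (0×3600 + 26×60 + 4) × 30 + 27 = 46947.
Real time: 46947 / (30) = 15649/10 s.
Target frame: (15649/10) × (60000/1001) = 93894000/1001 ≈ 93800.200 → 93800.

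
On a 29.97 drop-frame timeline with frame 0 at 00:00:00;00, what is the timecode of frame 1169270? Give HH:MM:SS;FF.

10:50:14;20

Each 10-minute DF block holds 10 × 60 × 30 − 9 × 2 = 17982 frames. 1169270 ÷ 17982 → 65 full blocks, remainder 440.
Within the partial block the first minute is 1800 frames and each further minute 1798, so 0 further minute boundaries passed. Total skipped labels = 18 × 65 + 2 × 0 = 1170.
Non-drop label index = 1169270 + 1170 = 1170440; at 30 labels/s that is 10:50:14:20, i.e. DF 10:50:14;20.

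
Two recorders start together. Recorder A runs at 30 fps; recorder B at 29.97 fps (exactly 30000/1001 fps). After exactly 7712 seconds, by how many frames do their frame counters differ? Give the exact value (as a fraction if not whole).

231360/1001 frames

A emits 30 × 7712 = 231360 frames; B emits 30000/1001 × 7712 = 231360000/1001.
Difference = 231360/1001 frames (≈ 231.1289); B is behind A.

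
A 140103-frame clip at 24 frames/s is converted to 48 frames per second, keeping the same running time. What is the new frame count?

Target frames = source frames × (target rate / source rate) = 140103 × (48)/(24) = 140103 × 2 = 280206.

280206 frames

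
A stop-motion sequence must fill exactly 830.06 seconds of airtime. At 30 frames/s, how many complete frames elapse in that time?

24901 frames

Frames = 830.06 × 30 = 124509/5 ≈ 24901.8000.
Complete frames: 24901.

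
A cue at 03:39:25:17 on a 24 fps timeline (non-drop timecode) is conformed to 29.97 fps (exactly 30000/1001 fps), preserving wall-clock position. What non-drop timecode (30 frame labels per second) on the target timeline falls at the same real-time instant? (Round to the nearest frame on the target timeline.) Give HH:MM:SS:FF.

Source frame index: (3×3600 + 39×60 + 25) × 24 + 17 = 315977.
Real time: 315977 / (24) = 315977/24 s.
Target frame: (315977/24) × (30000/1001) = 394971250/1001 ≈ 394576.673 → 394577.
At 30 labels/s: frame 394577 → 03:39:12:17.

03:39:12:17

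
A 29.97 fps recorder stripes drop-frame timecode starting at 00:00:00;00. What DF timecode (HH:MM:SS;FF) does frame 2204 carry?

00:01:13;16

Each 10-minute DF block holds 10 × 60 × 30 − 9 × 2 = 17982 frames. 2204 ÷ 17982 → 0 full blocks, remainder 2204.
Within the partial block the first minute is 1800 frames and each further minute 1798, so 1 further minute boundary passed. Total skipped labels = 18 × 0 + 2 × 1 = 2.
Non-drop label index = 2204 + 2 = 2206; at 30 labels/s that is 00:01:13:16, i.e. DF 00:01:13;16.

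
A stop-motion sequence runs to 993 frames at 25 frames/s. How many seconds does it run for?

39.72 seconds

Running time = 993 / (25) = 39.72 s.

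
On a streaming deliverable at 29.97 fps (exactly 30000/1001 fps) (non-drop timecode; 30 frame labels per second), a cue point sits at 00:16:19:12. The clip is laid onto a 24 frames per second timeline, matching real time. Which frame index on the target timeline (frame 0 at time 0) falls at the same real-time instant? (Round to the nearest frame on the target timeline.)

Source frame index: (0×3600 + 16×60 + 19) × 30 + 12 = 29382.
Real time: 29382 / (30000/1001) = 4901897/5000 s.
Target frame: (4901897/5000) × (24) = 14705691/625 ≈ 23529.106 → 23529.

frame 23529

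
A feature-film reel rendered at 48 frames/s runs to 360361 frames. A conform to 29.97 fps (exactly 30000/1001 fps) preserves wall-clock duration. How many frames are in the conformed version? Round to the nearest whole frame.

225001 frames

Frames at target rate = 360361 × (30000/1001) / (48) = 225225625/1001 ≈ 225000.624.
Nearest whole frame: 225001.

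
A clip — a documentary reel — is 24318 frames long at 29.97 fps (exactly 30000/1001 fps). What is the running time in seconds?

811.4106 seconds

Running time = 24318 / (30000/1001) = 811.4106 s.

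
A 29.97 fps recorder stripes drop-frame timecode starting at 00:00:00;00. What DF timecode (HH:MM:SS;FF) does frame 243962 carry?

02:15:40;06

Ten DF minutes hold 17982 frames, so frame 243962 lies in block 13 (frames 233766–251747) with 10196 frames into that block.
The block's first minute is 1800 frames and the rest 1798 each; 10196 frames reaches minute 5, so 13 × 18 + 5 × 2 = 244 labels have been skipped so far.
Adding those back, label number 243962 + 244 = 244206 at 30 labels/s is 8140 s + 6 f = 2 h 15 min 40 s frame 6, i.e. 02:15:40;06.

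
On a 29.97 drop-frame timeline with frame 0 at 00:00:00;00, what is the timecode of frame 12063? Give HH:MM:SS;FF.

00:06:42;15

Ten DF minutes hold 17982 frames, so frame 12063 lies in block 0 (frames 0–17981) with 12063 frames into that block.
The block's first minute is 1800 frames and the rest 1798 each; 12063 frames reaches minute 6, so 0 × 18 + 6 × 2 = 12 labels have been skipped so far.
Adding those back, label number 12063 + 12 = 12075 at 30 labels/s is 402 s + 15 f = 0 h 6 min 42 s frame 15, i.e. 00:06:42;15.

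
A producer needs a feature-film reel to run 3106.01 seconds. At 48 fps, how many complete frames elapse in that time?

Frames = 3106.01 × 48 = 3727212/25 ≈ 149088.4800.
Complete frames: 149088.

149088 frames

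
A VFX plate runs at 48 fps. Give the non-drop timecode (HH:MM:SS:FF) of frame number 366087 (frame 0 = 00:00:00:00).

02:07:06:39

366087 ÷ 48 = 7626 full seconds, remainder 39 frames.
7626 s = 2 h 7 min 6 s.
Timecode: 02:07:06:39.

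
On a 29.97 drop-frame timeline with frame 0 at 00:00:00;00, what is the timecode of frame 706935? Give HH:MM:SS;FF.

06:33:08;03

Ten DF minutes hold 17982 frames, so frame 706935 lies in block 39 (frames 701298–719279) with 5637 frames into that block.
The block's first minute is 1800 frames and the rest 1798 each; 5637 frames reaches minute 3, so 39 × 18 + 3 × 2 = 708 labels have been skipped so far.
Adding those back, label number 706935 + 708 = 707643 at 30 labels/s is 23588 s + 3 f = 6 h 33 min 8 s frame 3, i.e. 06:33:08;03.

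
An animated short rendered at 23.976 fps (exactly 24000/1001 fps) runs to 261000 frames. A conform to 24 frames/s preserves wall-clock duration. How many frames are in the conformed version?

261261 frames

Target frames = source frames × (target rate / source rate) = 261000 × (24)/(24000/1001) = 261000 × 1001/1000 = 261261.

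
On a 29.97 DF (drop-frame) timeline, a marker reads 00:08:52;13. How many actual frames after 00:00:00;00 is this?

Complete 10-minute blocks: 0, each 17982 frames → 0.
Remaining 8 whole minutes in the current block: 1800 + 7 × 1798 = 14386 frames.
Within the current minute: 52 × 30 + 13 − 2 = 1571 (labels ;00/;01 skipped at this minute). Total = 0 + 14386 + 1571 = 15957.

15957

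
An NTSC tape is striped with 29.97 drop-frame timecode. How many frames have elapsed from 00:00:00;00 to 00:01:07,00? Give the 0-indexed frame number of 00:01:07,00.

As if non-drop at 30 labels/s: (0 × 3600 + 1 × 60 + 7) × 30 + 0 = 2010.
Minute boundaries passed: 1; those not divisible by 10: 1 − 0 = 1; dropped labels = 2 × 1 = 2.
Actual frame index = 2010 − 2 = 2008.

2008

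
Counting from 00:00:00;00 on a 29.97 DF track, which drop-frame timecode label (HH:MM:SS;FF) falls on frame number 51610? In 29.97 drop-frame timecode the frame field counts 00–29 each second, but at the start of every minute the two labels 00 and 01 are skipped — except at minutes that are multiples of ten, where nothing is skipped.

Ten DF minutes hold 17982 frames, so frame 51610 lies in block 2 (frames 35964–53945) with 15646 frames into that block.
The block's first minute is 1800 frames and the rest 1798 each; 15646 frames reaches minute 8, so 2 × 18 + 8 × 2 = 52 labels have been skipped so far.
Adding those back, label number 51610 + 52 = 51662 at 30 labels/s is 1722 s + 2 f = 0 h 28 min 42 s frame 2, i.e. 00:28:42;02.

00:28:42;02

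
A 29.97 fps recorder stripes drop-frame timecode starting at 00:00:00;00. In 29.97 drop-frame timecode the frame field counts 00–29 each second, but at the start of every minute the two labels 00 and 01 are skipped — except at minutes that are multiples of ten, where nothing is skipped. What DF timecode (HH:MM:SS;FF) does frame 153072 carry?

Ten DF minutes hold 17982 frames, so frame 153072 lies in block 8 (frames 143856–161837) with 9216 frames into that block.
The block's first minute is 1800 frames and the rest 1798 each; 9216 frames reaches minute 5, so 8 × 18 + 5 × 2 = 154 labels have been skipped so far.
Adding those back, label number 153072 + 154 = 153226 at 30 labels/s is 5107 s + 16 f = 1 h 25 min 7 s frame 16, i.e. 01:25:07;16.

01:25:07;16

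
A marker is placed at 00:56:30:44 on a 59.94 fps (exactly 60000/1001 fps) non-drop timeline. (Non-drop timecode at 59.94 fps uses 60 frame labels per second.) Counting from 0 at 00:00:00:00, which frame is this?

Total seconds to the label: (0 × 3600 + 56 × 60 + 30) = 3390.
Frame index = 3390 × 60 + 44 = 203444.

203444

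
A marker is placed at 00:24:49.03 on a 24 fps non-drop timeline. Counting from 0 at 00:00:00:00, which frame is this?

frame 35739

Total seconds to the label: (0 × 3600 + 24 × 60 + 49) = 1489.
Frame index = 1489 × 24 + 3 = 35739.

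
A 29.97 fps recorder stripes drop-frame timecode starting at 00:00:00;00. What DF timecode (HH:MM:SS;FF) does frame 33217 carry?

00:18:28;11

Each 10-minute DF block holds 10 × 60 × 30 − 9 × 2 = 17982 frames. 33217 ÷ 17982 → 1 full block, remainder 15235.
Within the partial block the first minute is 1800 frames and each further minute 1798, so 8 further minute boundaries passed. Total skipped labels = 18 × 1 + 2 × 8 = 34.
Non-drop label index = 33217 + 34 = 33251; at 30 labels/s that is 00:18:28:11, i.e. DF 00:18:28;11.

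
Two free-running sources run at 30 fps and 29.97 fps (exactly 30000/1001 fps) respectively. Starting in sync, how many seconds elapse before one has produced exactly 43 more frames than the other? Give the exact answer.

43043/30 seconds

The gap grows by |30000/1001 − 30| = 30/1001 frames per second.
Time for a 43-frame gap: 43 ÷ (30/1001) = 43043/30 s.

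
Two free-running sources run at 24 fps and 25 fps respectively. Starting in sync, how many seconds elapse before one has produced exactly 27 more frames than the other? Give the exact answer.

The gap grows by |25 − 24| = 1 frame per second.
Time for a 27-frame gap: 27 ÷ (1) = 27 s.

27 seconds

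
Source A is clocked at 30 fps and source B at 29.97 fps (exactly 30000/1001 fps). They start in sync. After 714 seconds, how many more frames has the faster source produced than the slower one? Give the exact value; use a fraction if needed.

3060/143 frames

A emits 30 × 714 = 21420 frames; B emits 30000/1001 × 714 = 3060000/143.
Difference = 3060/143 frames (≈ 21.3986); B is behind A.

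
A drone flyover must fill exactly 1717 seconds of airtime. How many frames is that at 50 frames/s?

85850 frames

Frames = 1717 × 50 = 85850.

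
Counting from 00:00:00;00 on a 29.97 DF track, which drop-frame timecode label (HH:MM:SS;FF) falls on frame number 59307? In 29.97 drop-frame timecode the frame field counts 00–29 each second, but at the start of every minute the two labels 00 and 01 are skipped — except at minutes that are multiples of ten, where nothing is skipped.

Ten DF minutes hold 17982 frames, so frame 59307 lies in block 3 (frames 53946–71927) with 5361 frames into that block.
The block's first minute is 1800 frames and the rest 1798 each; 5361 frames reaches minute 2, so 3 × 18 + 2 × 2 = 58 labels have been skipped so far.
Adding those back, label number 59307 + 58 = 59365 at 30 labels/s is 1978 s + 25 f = 0 h 32 min 58 s frame 25, i.e. 00:32:58;25.

00:32:58;25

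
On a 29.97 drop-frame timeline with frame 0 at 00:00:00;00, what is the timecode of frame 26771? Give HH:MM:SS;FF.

00:14:53;07

Each 10-minute DF block holds 10 × 60 × 30 − 9 × 2 = 17982 frames. 26771 ÷ 17982 → 1 full block, remainder 8789.
Within the partial block the first minute is 1800 frames and each further minute 1798, so 4 further minute boundaries passed. Total skipped labels = 18 × 1 + 2 × 4 = 26.
Non-drop label index = 26771 + 26 = 26797; at 30 labels/s that is 00:14:53:07, i.e. DF 00:14:53;07.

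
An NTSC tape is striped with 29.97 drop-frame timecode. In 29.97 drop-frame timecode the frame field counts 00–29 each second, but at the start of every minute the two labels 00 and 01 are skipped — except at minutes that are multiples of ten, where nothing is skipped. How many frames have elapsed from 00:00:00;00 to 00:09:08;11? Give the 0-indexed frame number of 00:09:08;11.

As if non-drop at 30 labels/s: (0 × 3600 + 9 × 60 + 8) × 30 + 11 = 16451.
Minute boundaries passed: 9; those not divisible by 10: 9 − 0 = 9; dropped labels = 2 × 9 = 18.
Actual frame index = 16451 − 18 = 16433.

16433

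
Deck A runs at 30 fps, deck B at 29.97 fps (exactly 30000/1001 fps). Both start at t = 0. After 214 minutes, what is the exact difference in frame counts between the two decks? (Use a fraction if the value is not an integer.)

214 min = 12840 s.
A emits 30 × 12840 = 385200 frames; B emits 30000/1001 × 12840 = 385200000/1001.
Difference = 385200/1001 frames (≈ 384.8152); B is behind A.

385200/1001 frames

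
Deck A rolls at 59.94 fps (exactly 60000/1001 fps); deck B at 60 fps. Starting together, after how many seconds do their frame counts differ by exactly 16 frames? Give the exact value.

4004/15 seconds

The gap grows by |60 − 60000/1001| = 60/1001 frames per second.
Time for a 16-frame gap: 16 ÷ (60/1001) = 4004/15 s.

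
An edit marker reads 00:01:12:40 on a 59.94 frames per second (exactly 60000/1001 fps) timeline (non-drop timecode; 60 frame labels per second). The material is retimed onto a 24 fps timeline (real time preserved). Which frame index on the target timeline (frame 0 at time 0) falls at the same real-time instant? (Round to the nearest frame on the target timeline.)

frame 1746

Source frame index: (0×3600 + 1×60 + 12) × 60 + 40 = 4360.
Real time: 4360 / (60000/1001) = 109109/1500 s.
Target frame: (109109/1500) × (24) = 218218/125 ≈ 1745.744 → 1746.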